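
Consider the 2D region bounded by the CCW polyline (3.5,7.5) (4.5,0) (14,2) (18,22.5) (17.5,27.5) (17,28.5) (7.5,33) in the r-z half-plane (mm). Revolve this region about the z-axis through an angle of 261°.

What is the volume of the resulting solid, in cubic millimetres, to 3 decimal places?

Volume = 16211.492 mm³

Profile (r,z), 7 vertices: (3.5,7.5) (4.5,0) (14,2) (18,22.5) (17.5,27.5) (17,28.5) (7.5,33)
edge 0: (3.5,7.5)→(4.5,0)  cross = 3.5·0 − 4.5·7.5 = -33.7500; (r_i+r_j)·cross = 8·-33.7500 = -270.0000
edge 1: (4.5,0)→(14,2)  cross = 4.5·2 − 14·0 = 9.0000; (r_i+r_j)·cross = 18.5·9.0000 = 166.5000
edge 2: (14,2)→(18,22.5)  cross = 14·22.5 − 18·2 = 279.0000; (r_i+r_j)·cross = 32·279.0000 = 8928.0000
edge 3: (18,22.5)→(17.5,27.5)  cross = 18·27.5 − 17.5·22.5 = 101.2500; (r_i+r_j)·cross = 35.5·101.2500 = 3594.3750
edge 4: (17.5,27.5)→(17,28.5)  cross = 17.5·28.5 − 17·27.5 = 31.2500; (r_i+r_j)·cross = 34.5·31.2500 = 1078.1250
edge 5: (17,28.5)→(7.5,33)  cross = 17·33 − 7.5·28.5 = 347.2500; (r_i+r_j)·cross = 24.5·347.2500 = 8507.6250
edge 6: (7.5,33)→(3.5,7.5)  cross = 7.5·7.5 − 3.5·33 = -59.2500; (r_i+r_j)·cross = 11·-59.2500 = -651.7500
Σcross = 674.7500 → A = |Σcross|/2 = 337.3750 mm²
Σ(r_i+r_j)·cross = 21352.8750 → first moment M = |Σ|/6 = 3558.8125
R_c = M/A = 3558.8125/337.3750 = 10.5485 mm
θ = 261° = 4.555309 rad
V = θ·R_c·A = 4.555309·10.5485·337.3750 = 16211.492 mm³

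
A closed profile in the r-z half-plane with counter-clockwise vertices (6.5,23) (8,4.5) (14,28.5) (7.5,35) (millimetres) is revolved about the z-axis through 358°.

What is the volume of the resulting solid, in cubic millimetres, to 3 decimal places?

Volume = 6826.765 mm³

Profile (r,z), 4 vertices: (6.5,23) (8,4.5) (14,28.5) (7.5,35)
edge 0: (6.5,23)→(8,4.5)  cross = 6.5·4.5 − 8·23 = -154.7500; (r_i+r_j)·cross = 14.5·-154.7500 = -2243.8750
edge 1: (8,4.5)→(14,28.5)  cross = 8·28.5 − 14·4.5 = 165.0000; (r_i+r_j)·cross = 22·165.0000 = 3630.0000
edge 2: (14,28.5)→(7.5,35)  cross = 14·35 − 7.5·28.5 = 276.2500; (r_i+r_j)·cross = 21.5·276.2500 = 5939.3750
edge 3: (7.5,35)→(6.5,23)  cross = 7.5·23 − 6.5·35 = -55.0000; (r_i+r_j)·cross = 14·-55.0000 = -770.0000
Σcross = 231.5000 → A = |Σcross|/2 = 115.7500 mm²
Σ(r_i+r_j)·cross = 6555.5000 → first moment M = |Σ|/6 = 1092.5833
R_c = M/A = 1092.5833/115.7500 = 9.4392 mm
θ = 358° = 6.248279 rad
V = θ·R_c·A = 6.248279·9.4392·115.7500 = 6826.765 mm³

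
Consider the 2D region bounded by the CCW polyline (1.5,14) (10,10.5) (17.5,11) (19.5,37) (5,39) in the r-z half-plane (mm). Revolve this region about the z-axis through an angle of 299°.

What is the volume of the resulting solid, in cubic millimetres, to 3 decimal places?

Volume = 23255.964 mm³

Profile (r,z), 5 vertices: (1.5,14) (10,10.5) (17.5,11) (19.5,37) (5,39)
edge 0: (1.5,14)→(10,10.5)  cross = 1.5·10.5 − 10·14 = -124.2500; (r_i+r_j)·cross = 11.5·-124.2500 = -1428.8750
edge 1: (10,10.5)→(17.5,11)  cross = 10·11 − 17.5·10.5 = -73.7500; (r_i+r_j)·cross = 27.5·-73.7500 = -2028.1250
edge 2: (17.5,11)→(19.5,37)  cross = 17.5·37 − 19.5·11 = 433.0000; (r_i+r_j)·cross = 37·433.0000 = 16021.0000
edge 3: (19.5,37)→(5,39)  cross = 19.5·39 − 5·37 = 575.5000; (r_i+r_j)·cross = 24.5·575.5000 = 14099.7500
edge 4: (5,39)→(1.5,14)  cross = 5·14 − 1.5·39 = 11.5000; (r_i+r_j)·cross = 6.5·11.5000 = 74.7500
Σcross = 822.0000 → A = |Σcross|/2 = 411.0000 mm²
Σ(r_i+r_j)·cross = 26738.5000 → first moment M = |Σ|/6 = 4456.4167
R_c = M/A = 4456.4167/411.0000 = 10.8429 mm
θ = 299° = 5.218534 rad
V = θ·R_c·A = 5.218534·10.8429·411.0000 = 23255.964 mm³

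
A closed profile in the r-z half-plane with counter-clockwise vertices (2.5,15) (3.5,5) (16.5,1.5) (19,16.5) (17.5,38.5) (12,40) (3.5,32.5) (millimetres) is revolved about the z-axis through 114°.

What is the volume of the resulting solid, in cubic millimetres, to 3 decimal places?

Profile (r,z), 7 vertices: (2.5,15) (3.5,5) (16.5,1.5) (19,16.5) (17.5,38.5) (12,40) (3.5,32.5)
edge 0: (2.5,15)→(3.5,5)  cross = 2.5·5 − 3.5·15 = -40.0000; (r_i+r_j)·cross = 6·-40.0000 = -240.0000
edge 1: (3.5,5)→(16.5,1.5)  cross = 3.5·1.5 − 16.5·5 = -77.2500; (r_i+r_j)·cross = 20·-77.2500 = -1545.0000
edge 2: (16.5,1.5)→(19,16.5)  cross = 16.5·16.5 − 19·1.5 = 243.7500; (r_i+r_j)·cross = 35.5·243.7500 = 8653.1250
edge 3: (19,16.5)→(17.5,38.5)  cross = 19·38.5 − 17.5·16.5 = 442.7500; (r_i+r_j)·cross = 36.5·442.7500 = 16160.3750
edge 4: (17.5,38.5)→(12,40)  cross = 17.5·40 − 12·38.5 = 238.0000; (r_i+r_j)·cross = 29.5·238.0000 = 7021.0000
edge 5: (12,40)→(3.5,32.5)  cross = 12·32.5 − 3.5·40 = 250.0000; (r_i+r_j)·cross = 15.5·250.0000 = 3875.0000
edge 6: (3.5,32.5)→(2.5,15)  cross = 3.5·15 − 2.5·32.5 = -28.7500; (r_i+r_j)·cross = 6·-28.7500 = -172.5000
Σcross = 1028.5000 → A = |Σcross|/2 = 514.2500 mm²
Σ(r_i+r_j)·cross = 33752.0000 → first moment M = |Σ|/6 = 5625.3333
R_c = M/A = 5625.3333/514.2500 = 10.9389 mm
θ = 114° = 1.989675 rad
V = θ·R_c·A = 1.989675·10.9389·514.2500 = 11192.587 mm³

Volume = 11192.587 mm³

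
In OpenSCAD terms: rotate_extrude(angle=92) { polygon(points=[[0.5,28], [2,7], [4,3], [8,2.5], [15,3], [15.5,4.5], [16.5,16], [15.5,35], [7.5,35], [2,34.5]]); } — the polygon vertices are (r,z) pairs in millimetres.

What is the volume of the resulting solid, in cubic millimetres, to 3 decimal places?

Profile (r,z), 10 vertices: (0.5,28) (2,7) (4,3) (8,2.5) (15,3) (15.5,4.5) (16.5,16) (15.5,35) (7.5,35) (2,34.5)
edge 0: (0.5,28)→(2,7)  cross = 0.5·7 − 2·28 = -52.5000; (r_i+r_j)·cross = 2.5·-52.5000 = -131.2500
edge 1: (2,7)→(4,3)  cross = 2·3 − 4·7 = -22.0000; (r_i+r_j)·cross = 6·-22.0000 = -132.0000
edge 2: (4,3)→(8,2.5)  cross = 4·2.5 − 8·3 = -14.0000; (r_i+r_j)·cross = 12·-14.0000 = -168.0000
edge 3: (8,2.5)→(15,3)  cross = 8·3 − 15·2.5 = -13.5000; (r_i+r_j)·cross = 23·-13.5000 = -310.5000
edge 4: (15,3)→(15.5,4.5)  cross = 15·4.5 − 15.5·3 = 21.0000; (r_i+r_j)·cross = 30.5·21.0000 = 640.5000
edge 5: (15.5,4.5)→(16.5,16)  cross = 15.5·16 − 16.5·4.5 = 173.7500; (r_i+r_j)·cross = 32·173.7500 = 5560.0000
edge 6: (16.5,16)→(15.5,35)  cross = 16.5·35 − 15.5·16 = 329.5000; (r_i+r_j)·cross = 32·329.5000 = 10544.0000
edge 7: (15.5,35)→(7.5,35)  cross = 15.5·35 − 7.5·35 = 280.0000; (r_i+r_j)·cross = 23·280.0000 = 6440.0000
edge 8: (7.5,35)→(2,34.5)  cross = 7.5·34.5 − 2·35 = 188.7500; (r_i+r_j)·cross = 9.5·188.7500 = 1793.1250
edge 9: (2,34.5)→(0.5,28)  cross = 2·28 − 0.5·34.5 = 38.7500; (r_i+r_j)·cross = 2.5·38.7500 = 96.8750
Σcross = 929.7500 → A = |Σcross|/2 = 464.8750 mm²
Σ(r_i+r_j)·cross = 24332.7500 → first moment M = |Σ|/6 = 4055.4583
R_c = M/A = 4055.4583/464.8750 = 8.7238 mm
θ = 92° = 1.605703 rad
V = θ·R_c·A = 1.605703·8.7238·464.8750 = 6511.861 mm³

Volume = 6511.861 mm³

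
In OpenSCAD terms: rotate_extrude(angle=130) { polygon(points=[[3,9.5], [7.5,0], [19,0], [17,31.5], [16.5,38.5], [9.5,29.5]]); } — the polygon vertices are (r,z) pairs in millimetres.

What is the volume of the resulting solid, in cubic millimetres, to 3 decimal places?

Profile (r,z), 6 vertices: (3,9.5) (7.5,0) (19,0) (17,31.5) (16.5,38.5) (9.5,29.5)
edge 0: (3,9.5)→(7.5,0)  cross = 3·0 − 7.5·9.5 = -71.2500; (r_i+r_j)·cross = 10.5·-71.2500 = -748.1250
edge 1: (7.5,0)→(19,0)  cross = 7.5·0 − 19·0 = 0.0000; (r_i+r_j)·cross = 26.5·0.0000 = 0.0000
edge 2: (19,0)→(17,31.5)  cross = 19·31.5 − 17·0 = 598.5000; (r_i+r_j)·cross = 36·598.5000 = 21546.0000
edge 3: (17,31.5)→(16.5,38.5)  cross = 17·38.5 − 16.5·31.5 = 134.7500; (r_i+r_j)·cross = 33.5·134.7500 = 4514.1250
edge 4: (16.5,38.5)→(9.5,29.5)  cross = 16.5·29.5 − 9.5·38.5 = 121.0000; (r_i+r_j)·cross = 26·121.0000 = 3146.0000
edge 5: (9.5,29.5)→(3,9.5)  cross = 9.5·9.5 − 3·29.5 = 1.7500; (r_i+r_j)·cross = 12.5·1.7500 = 21.8750
Σcross = 784.7500 → A = |Σcross|/2 = 392.3750 mm²
Σ(r_i+r_j)·cross = 28479.8750 → first moment M = |Σ|/6 = 4746.6458
R_c = M/A = 4746.6458/392.3750 = 12.0972 mm
θ = 130° = 2.268928 rad
V = θ·R_c·A = 2.268928·12.0972·392.3750 = 10769.798 mm³

Volume = 10769.798 mm³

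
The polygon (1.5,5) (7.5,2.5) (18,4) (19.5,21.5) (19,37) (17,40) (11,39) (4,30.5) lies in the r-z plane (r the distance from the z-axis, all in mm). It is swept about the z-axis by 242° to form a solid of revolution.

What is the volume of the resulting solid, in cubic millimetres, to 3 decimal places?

Profile (r,z), 8 vertices: (1.5,5) (7.5,2.5) (18,4) (19.5,21.5) (19,37) (17,40) (11,39) (4,30.5)
edge 0: (1.5,5)→(7.5,2.5)  cross = 1.5·2.5 − 7.5·5 = -33.7500; (r_i+r_j)·cross = 9·-33.7500 = -303.7500
edge 1: (7.5,2.5)→(18,4)  cross = 7.5·4 − 18·2.5 = -15.0000; (r_i+r_j)·cross = 25.5·-15.0000 = -382.5000
edge 2: (18,4)→(19.5,21.5)  cross = 18·21.5 − 19.5·4 = 309.0000; (r_i+r_j)·cross = 37.5·309.0000 = 11587.5000
edge 3: (19.5,21.5)→(19,37)  cross = 19.5·37 − 19·21.5 = 313.0000; (r_i+r_j)·cross = 38.5·313.0000 = 12050.5000
edge 4: (19,37)→(17,40)  cross = 19·40 − 17·37 = 131.0000; (r_i+r_j)·cross = 36·131.0000 = 4716.0000
edge 5: (17,40)→(11,39)  cross = 17·39 − 11·40 = 223.0000; (r_i+r_j)·cross = 28·223.0000 = 6244.0000
edge 6: (11,39)→(4,30.5)  cross = 11·30.5 − 4·39 = 179.5000; (r_i+r_j)·cross = 15·179.5000 = 2692.5000
edge 7: (4,30.5)→(1.5,5)  cross = 4·5 − 1.5·30.5 = -25.7500; (r_i+r_j)·cross = 5.5·-25.7500 = -141.6250
Σcross = 1081.0000 → A = |Σcross|/2 = 540.5000 mm²
Σ(r_i+r_j)·cross = 36462.6250 → first moment M = |Σ|/6 = 6077.1042
R_c = M/A = 6077.1042/540.5000 = 11.2435 mm
θ = 242° = 4.223697 rad
V = θ·R_c·A = 4.223697·11.2435·540.5000 = 25667.845 mm³

Volume = 25667.845 mm³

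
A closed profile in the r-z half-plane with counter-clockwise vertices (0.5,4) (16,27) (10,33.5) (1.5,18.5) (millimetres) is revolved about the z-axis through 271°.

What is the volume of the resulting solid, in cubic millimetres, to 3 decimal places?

Profile (r,z), 4 vertices: (0.5,4) (16,27) (10,33.5) (1.5,18.5)
edge 0: (0.5,4)→(16,27)  cross = 0.5·27 − 16·4 = -50.5000; (r_i+r_j)·cross = 16.5·-50.5000 = -833.2500
edge 1: (16,27)→(10,33.5)  cross = 16·33.5 − 10·27 = 266.0000; (r_i+r_j)·cross = 26·266.0000 = 6916.0000
edge 2: (10,33.5)→(1.5,18.5)  cross = 10·18.5 − 1.5·33.5 = 134.7500; (r_i+r_j)·cross = 11.5·134.7500 = 1549.6250
edge 3: (1.5,18.5)→(0.5,4)  cross = 1.5·4 − 0.5·18.5 = -3.2500; (r_i+r_j)·cross = 2·-3.2500 = -6.5000
Σcross = 347.0000 → A = |Σcross|/2 = 173.5000 mm²
Σ(r_i+r_j)·cross = 7625.8750 → first moment M = |Σ|/6 = 1270.9792
R_c = M/A = 1270.9792/173.5000 = 7.3255 mm
θ = 271° = 4.729842 rad
V = θ·R_c·A = 4.729842·7.3255·173.5000 = 6011.531 mm³

Volume = 6011.531 mm³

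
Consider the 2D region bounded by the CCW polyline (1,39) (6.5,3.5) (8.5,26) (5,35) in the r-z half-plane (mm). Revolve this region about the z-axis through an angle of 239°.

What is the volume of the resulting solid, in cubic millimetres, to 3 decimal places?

Profile (r,z), 4 vertices: (1,39) (6.5,3.5) (8.5,26) (5,35)
edge 0: (1,39)→(6.5,3.5)  cross = 1·3.5 − 6.5·39 = -250.0000; (r_i+r_j)·cross = 7.5·-250.0000 = -1875.0000
edge 1: (6.5,3.5)→(8.5,26)  cross = 6.5·26 − 8.5·3.5 = 139.2500; (r_i+r_j)·cross = 15·139.2500 = 2088.7500
edge 2: (8.5,26)→(5,35)  cross = 8.5·35 − 5·26 = 167.5000; (r_i+r_j)·cross = 13.5·167.5000 = 2261.2500
edge 3: (5,35)→(1,39)  cross = 5·39 − 1·35 = 160.0000; (r_i+r_j)·cross = 6·160.0000 = 960.0000
Σcross = 216.7500 → A = |Σcross|/2 = 108.3750 mm²
Σ(r_i+r_j)·cross = 3435.0000 → first moment M = |Σ|/6 = 572.5000
R_c = M/A = 572.5000/108.3750 = 5.2826 mm
θ = 239° = 4.171337 rad
V = θ·R_c·A = 4.171337·5.2826·108.3750 = 2388.090 mm³

Volume = 2388.090 mm³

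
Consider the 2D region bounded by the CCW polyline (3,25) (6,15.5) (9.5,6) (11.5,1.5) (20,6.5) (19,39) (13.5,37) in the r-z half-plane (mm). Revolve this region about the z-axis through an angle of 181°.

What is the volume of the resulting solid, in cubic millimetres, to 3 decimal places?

Profile (r,z), 7 vertices: (3,25) (6,15.5) (9.5,6) (11.5,1.5) (20,6.5) (19,39) (13.5,37)
edge 0: (3,25)→(6,15.5)  cross = 3·15.5 − 6·25 = -103.5000; (r_i+r_j)·cross = 9·-103.5000 = -931.5000
edge 1: (6,15.5)→(9.5,6)  cross = 6·6 − 9.5·15.5 = -111.2500; (r_i+r_j)·cross = 15.5·-111.2500 = -1724.3750
edge 2: (9.5,6)→(11.5,1.5)  cross = 9.5·1.5 − 11.5·6 = -54.7500; (r_i+r_j)·cross = 21·-54.7500 = -1149.7500
edge 3: (11.5,1.5)→(20,6.5)  cross = 11.5·6.5 − 20·1.5 = 44.7500; (r_i+r_j)·cross = 31.5·44.7500 = 1409.6250
edge 4: (20,6.5)→(19,39)  cross = 20·39 − 19·6.5 = 656.5000; (r_i+r_j)·cross = 39·656.5000 = 25603.5000
edge 5: (19,39)→(13.5,37)  cross = 19·37 − 13.5·39 = 176.5000; (r_i+r_j)·cross = 32.5·176.5000 = 5736.2500
edge 6: (13.5,37)→(3,25)  cross = 13.5·25 − 3·37 = 226.5000; (r_i+r_j)·cross = 16.5·226.5000 = 3737.2500
Σcross = 834.7500 → A = |Σcross|/2 = 417.3750 mm²
Σ(r_i+r_j)·cross = 32681.0000 → first moment M = |Σ|/6 = 5446.8333
R_c = M/A = 5446.8333/417.3750 = 13.0502 mm
θ = 181° = 3.159046 rad
V = θ·R_c·A = 3.159046·13.0502·417.3750 = 17206.797 mm³

Volume = 17206.797 mm³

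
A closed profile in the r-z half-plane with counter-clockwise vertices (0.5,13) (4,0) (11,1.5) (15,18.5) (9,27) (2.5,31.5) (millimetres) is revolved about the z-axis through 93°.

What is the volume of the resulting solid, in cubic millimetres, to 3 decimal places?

Profile (r,z), 6 vertices: (0.5,13) (4,0) (11,1.5) (15,18.5) (9,27) (2.5,31.5)
edge 0: (0.5,13)→(4,0)  cross = 0.5·0 − 4·13 = -52.0000; (r_i+r_j)·cross = 4.5·-52.0000 = -234.0000
edge 1: (4,0)→(11,1.5)  cross = 4·1.5 − 11·0 = 6.0000; (r_i+r_j)·cross = 15·6.0000 = 90.0000
edge 2: (11,1.5)→(15,18.5)  cross = 11·18.5 − 15·1.5 = 181.0000; (r_i+r_j)·cross = 26·181.0000 = 4706.0000
edge 3: (15,18.5)→(9,27)  cross = 15·27 − 9·18.5 = 238.5000; (r_i+r_j)·cross = 24·238.5000 = 5724.0000
edge 4: (9,27)→(2.5,31.5)  cross = 9·31.5 − 2.5·27 = 216.0000; (r_i+r_j)·cross = 11.5·216.0000 = 2484.0000
edge 5: (2.5,31.5)→(0.5,13)  cross = 2.5·13 − 0.5·31.5 = 16.7500; (r_i+r_j)·cross = 3·16.7500 = 50.2500
Σcross = 606.2500 → A = |Σcross|/2 = 303.1250 mm²
Σ(r_i+r_j)·cross = 12820.2500 → first moment M = |Σ|/6 = 2136.7083
R_c = M/A = 2136.7083/303.1250 = 7.0489 mm
θ = 93° = 1.623156 rad
V = θ·R_c·A = 1.623156·7.0489·303.1250 = 3468.211 mm³

Volume = 3468.211 mm³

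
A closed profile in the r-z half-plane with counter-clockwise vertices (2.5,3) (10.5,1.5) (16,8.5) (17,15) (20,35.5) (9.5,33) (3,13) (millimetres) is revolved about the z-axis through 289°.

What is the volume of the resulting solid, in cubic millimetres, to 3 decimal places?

Volume = 21392.872 mm³

Profile (r,z), 7 vertices: (2.5,3) (10.5,1.5) (16,8.5) (17,15) (20,35.5) (9.5,33) (3,13)
edge 0: (2.5,3)→(10.5,1.5)  cross = 2.5·1.5 − 10.5·3 = -27.7500; (r_i+r_j)·cross = 13·-27.7500 = -360.7500
edge 1: (10.5,1.5)→(16,8.5)  cross = 10.5·8.5 − 16·1.5 = 65.2500; (r_i+r_j)·cross = 26.5·65.2500 = 1729.1250
edge 2: (16,8.5)→(17,15)  cross = 16·15 − 17·8.5 = 95.5000; (r_i+r_j)·cross = 33·95.5000 = 3151.5000
edge 3: (17,15)→(20,35.5)  cross = 17·35.5 − 20·15 = 303.5000; (r_i+r_j)·cross = 37·303.5000 = 11229.5000
edge 4: (20,35.5)→(9.5,33)  cross = 20·33 − 9.5·35.5 = 322.7500; (r_i+r_j)·cross = 29.5·322.7500 = 9521.1250
edge 5: (9.5,33)→(3,13)  cross = 9.5·13 − 3·33 = 24.5000; (r_i+r_j)·cross = 12.5·24.5000 = 306.2500
edge 6: (3,13)→(2.5,3)  cross = 3·3 − 2.5·13 = -23.5000; (r_i+r_j)·cross = 5.5·-23.5000 = -129.2500
Σcross = 760.2500 → A = |Σcross|/2 = 380.1250 mm²
Σ(r_i+r_j)·cross = 25447.5000 → first moment M = |Σ|/6 = 4241.2500
R_c = M/A = 4241.2500/380.1250 = 11.1575 mm
θ = 289° = 5.044002 rad
V = θ·R_c·A = 5.044002·11.1575·380.1250 = 21392.872 mm³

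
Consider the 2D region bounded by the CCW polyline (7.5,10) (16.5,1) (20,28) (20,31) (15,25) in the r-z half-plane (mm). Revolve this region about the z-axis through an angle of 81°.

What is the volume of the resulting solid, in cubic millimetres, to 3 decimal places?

Volume = 3565.924 mm³

Profile (r,z), 5 vertices: (7.5,10) (16.5,1) (20,28) (20,31) (15,25)
edge 0: (7.5,10)→(16.5,1)  cross = 7.5·1 − 16.5·10 = -157.5000; (r_i+r_j)·cross = 24·-157.5000 = -3780.0000
edge 1: (16.5,1)→(20,28)  cross = 16.5·28 − 20·1 = 442.0000; (r_i+r_j)·cross = 36.5·442.0000 = 16133.0000
edge 2: (20,28)→(20,31)  cross = 20·31 − 20·28 = 60.0000; (r_i+r_j)·cross = 40·60.0000 = 2400.0000
edge 3: (20,31)→(15,25)  cross = 20·25 − 15·31 = 35.0000; (r_i+r_j)·cross = 35·35.0000 = 1225.0000
edge 4: (15,25)→(7.5,10)  cross = 15·10 − 7.5·25 = -37.5000; (r_i+r_j)·cross = 22.5·-37.5000 = -843.7500
Σcross = 342.0000 → A = |Σcross|/2 = 171.0000 mm²
Σ(r_i+r_j)·cross = 15134.2500 → first moment M = |Σ|/6 = 2522.3750
R_c = M/A = 2522.3750/171.0000 = 14.7507 mm
θ = 81° = 1.413717 rad
V = θ·R_c·A = 1.413717·14.7507·171.0000 = 3565.924 mm³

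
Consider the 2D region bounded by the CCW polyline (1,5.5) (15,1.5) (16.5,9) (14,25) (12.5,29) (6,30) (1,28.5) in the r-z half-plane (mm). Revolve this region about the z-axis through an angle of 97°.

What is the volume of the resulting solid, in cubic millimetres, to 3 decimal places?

Volume = 5093.686 mm³

Profile (r,z), 7 vertices: (1,5.5) (15,1.5) (16.5,9) (14,25) (12.5,29) (6,30) (1,28.5)
edge 0: (1,5.5)→(15,1.5)  cross = 1·1.5 − 15·5.5 = -81.0000; (r_i+r_j)·cross = 16·-81.0000 = -1296.0000
edge 1: (15,1.5)→(16.5,9)  cross = 15·9 − 16.5·1.5 = 110.2500; (r_i+r_j)·cross = 31.5·110.2500 = 3472.8750
edge 2: (16.5,9)→(14,25)  cross = 16.5·25 − 14·9 = 286.5000; (r_i+r_j)·cross = 30.5·286.5000 = 8738.2500
edge 3: (14,25)→(12.5,29)  cross = 14·29 − 12.5·25 = 93.5000; (r_i+r_j)·cross = 26.5·93.5000 = 2477.7500
edge 4: (12.5,29)→(6,30)  cross = 12.5·30 − 6·29 = 201.0000; (r_i+r_j)·cross = 18.5·201.0000 = 3718.5000
edge 5: (6,30)→(1,28.5)  cross = 6·28.5 − 1·30 = 141.0000; (r_i+r_j)·cross = 7·141.0000 = 987.0000
edge 6: (1,28.5)→(1,5.5)  cross = 1·5.5 − 1·28.5 = -23.0000; (r_i+r_j)·cross = 2·-23.0000 = -46.0000
Σcross = 728.2500 → A = |Σcross|/2 = 364.1250 mm²
Σ(r_i+r_j)·cross = 18052.3750 → first moment M = |Σ|/6 = 3008.7292
R_c = M/A = 3008.7292/364.1250 = 8.2629 mm
θ = 97° = 1.692969 rad
V = θ·R_c·A = 1.692969·8.2629·364.1250 = 5093.686 mm³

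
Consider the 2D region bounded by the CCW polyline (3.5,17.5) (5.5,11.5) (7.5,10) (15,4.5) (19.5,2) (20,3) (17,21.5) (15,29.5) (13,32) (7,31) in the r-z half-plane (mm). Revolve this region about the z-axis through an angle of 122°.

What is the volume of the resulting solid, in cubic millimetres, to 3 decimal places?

Volume = 7591.848 mm³

Profile (r,z), 10 vertices: (3.5,17.5) (5.5,11.5) (7.5,10) (15,4.5) (19.5,2) (20,3) (17,21.5) (15,29.5) (13,32) (7,31)
edge 0: (3.5,17.5)→(5.5,11.5)  cross = 3.5·11.5 − 5.5·17.5 = -56.0000; (r_i+r_j)·cross = 9·-56.0000 = -504.0000
edge 1: (5.5,11.5)→(7.5,10)  cross = 5.5·10 − 7.5·11.5 = -31.2500; (r_i+r_j)·cross = 13·-31.2500 = -406.2500
edge 2: (7.5,10)→(15,4.5)  cross = 7.5·4.5 − 15·10 = -116.2500; (r_i+r_j)·cross = 22.5·-116.2500 = -2615.6250
edge 3: (15,4.5)→(19.5,2)  cross = 15·2 − 19.5·4.5 = -57.7500; (r_i+r_j)·cross = 34.5·-57.7500 = -1992.3750
edge 4: (19.5,2)→(20,3)  cross = 19.5·3 − 20·2 = 18.5000; (r_i+r_j)·cross = 39.5·18.5000 = 730.7500
edge 5: (20,3)→(17,21.5)  cross = 20·21.5 − 17·3 = 379.0000; (r_i+r_j)·cross = 37·379.0000 = 14023.0000
edge 6: (17,21.5)→(15,29.5)  cross = 17·29.5 − 15·21.5 = 179.0000; (r_i+r_j)·cross = 32·179.0000 = 5728.0000
edge 7: (15,29.5)→(13,32)  cross = 15·32 − 13·29.5 = 96.5000; (r_i+r_j)·cross = 28·96.5000 = 2702.0000
edge 8: (13,32)→(7,31)  cross = 13·31 − 7·32 = 179.0000; (r_i+r_j)·cross = 20·179.0000 = 3580.0000
edge 9: (7,31)→(3.5,17.5)  cross = 7·17.5 − 3.5·31 = 14.0000; (r_i+r_j)·cross = 10.5·14.0000 = 147.0000
Σcross = 604.7500 → A = |Σcross|/2 = 302.3750 mm²
Σ(r_i+r_j)·cross = 21392.5000 → first moment M = |Σ|/6 = 3565.4167
R_c = M/A = 3565.4167/302.3750 = 11.7914 mm
θ = 122° = 2.129302 rad
V = θ·R_c·A = 2.129302·11.7914·302.3750 = 7591.848 mm³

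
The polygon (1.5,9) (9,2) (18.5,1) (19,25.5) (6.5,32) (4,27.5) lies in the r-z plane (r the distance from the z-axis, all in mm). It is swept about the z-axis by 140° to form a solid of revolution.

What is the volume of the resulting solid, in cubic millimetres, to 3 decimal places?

Profile (r,z), 6 vertices: (1.5,9) (9,2) (18.5,1) (19,25.5) (6.5,32) (4,27.5)
edge 0: (1.5,9)→(9,2)  cross = 1.5·2 − 9·9 = -78.0000; (r_i+r_j)·cross = 10.5·-78.0000 = -819.0000
edge 1: (9,2)→(18.5,1)  cross = 9·1 − 18.5·2 = -28.0000; (r_i+r_j)·cross = 27.5·-28.0000 = -770.0000
edge 2: (18.5,1)→(19,25.5)  cross = 18.5·25.5 − 19·1 = 452.7500; (r_i+r_j)·cross = 37.5·452.7500 = 16978.1250
edge 3: (19,25.5)→(6.5,32)  cross = 19·32 − 6.5·25.5 = 442.2500; (r_i+r_j)·cross = 25.5·442.2500 = 11277.3750
edge 4: (6.5,32)→(4,27.5)  cross = 6.5·27.5 − 4·32 = 50.7500; (r_i+r_j)·cross = 10.5·50.7500 = 532.8750
edge 5: (4,27.5)→(1.5,9)  cross = 4·9 − 1.5·27.5 = -5.2500; (r_i+r_j)·cross = 5.5·-5.2500 = -28.8750
Σcross = 834.5000 → A = |Σcross|/2 = 417.2500 mm²
Σ(r_i+r_j)·cross = 27170.5000 → first moment M = |Σ|/6 = 4528.4167
R_c = M/A = 4528.4167/417.2500 = 10.8530 mm
θ = 140° = 2.443461 rad
V = θ·R_c·A = 2.443461·10.8530·417.2500 = 11065.009 mm³

Volume = 11065.009 mm³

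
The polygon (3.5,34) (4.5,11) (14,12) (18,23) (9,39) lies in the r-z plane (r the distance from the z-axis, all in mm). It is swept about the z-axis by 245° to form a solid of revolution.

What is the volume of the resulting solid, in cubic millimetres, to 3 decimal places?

Profile (r,z), 5 vertices: (3.5,34) (4.5,11) (14,12) (18,23) (9,39)
edge 0: (3.5,34)→(4.5,11)  cross = 3.5·11 − 4.5·34 = -114.5000; (r_i+r_j)·cross = 8·-114.5000 = -916.0000
edge 1: (4.5,11)→(14,12)  cross = 4.5·12 − 14·11 = -100.0000; (r_i+r_j)·cross = 18.5·-100.0000 = -1850.0000
edge 2: (14,12)→(18,23)  cross = 14·23 − 18·12 = 106.0000; (r_i+r_j)·cross = 32·106.0000 = 3392.0000
edge 3: (18,23)→(9,39)  cross = 18·39 − 9·23 = 495.0000; (r_i+r_j)·cross = 27·495.0000 = 13365.0000
edge 4: (9,39)→(3.5,34)  cross = 9·34 − 3.5·39 = 169.5000; (r_i+r_j)·cross = 12.5·169.5000 = 2118.7500
Σcross = 556.0000 → A = |Σcross|/2 = 278.0000 mm²
Σ(r_i+r_j)·cross = 16109.7500 → first moment M = |Σ|/6 = 2684.9583
R_c = M/A = 2684.9583/278.0000 = 9.6581 mm
θ = 245° = 4.276057 rad
V = θ·R_c·A = 4.276057·9.6581·278.0000 = 11481.034 mm³

Volume = 11481.034 mm³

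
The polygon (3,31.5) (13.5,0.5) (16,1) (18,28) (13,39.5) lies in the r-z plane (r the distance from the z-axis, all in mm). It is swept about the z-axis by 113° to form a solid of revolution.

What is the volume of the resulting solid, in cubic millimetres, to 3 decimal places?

Volume = 7627.035 mm³

Profile (r,z), 5 vertices: (3,31.5) (13.5,0.5) (16,1) (18,28) (13,39.5)
edge 0: (3,31.5)→(13.5,0.5)  cross = 3·0.5 − 13.5·31.5 = -423.7500; (r_i+r_j)·cross = 16.5·-423.7500 = -6991.8750
edge 1: (13.5,0.5)→(16,1)  cross = 13.5·1 − 16·0.5 = 5.5000; (r_i+r_j)·cross = 29.5·5.5000 = 162.2500
edge 2: (16,1)→(18,28)  cross = 16·28 − 18·1 = 430.0000; (r_i+r_j)·cross = 34·430.0000 = 14620.0000
edge 3: (18,28)→(13,39.5)  cross = 18·39.5 − 13·28 = 347.0000; (r_i+r_j)·cross = 31·347.0000 = 10757.0000
edge 4: (13,39.5)→(3,31.5)  cross = 13·31.5 − 3·39.5 = 291.0000; (r_i+r_j)·cross = 16·291.0000 = 4656.0000
Σcross = 649.7500 → A = |Σcross|/2 = 324.8750 mm²
Σ(r_i+r_j)·cross = 23203.3750 → first moment M = |Σ|/6 = 3867.2292
R_c = M/A = 3867.2292/324.8750 = 11.9037 mm
θ = 113° = 1.972222 rad
V = θ·R_c·A = 1.972222·11.9037·324.8750 = 7627.035 mm³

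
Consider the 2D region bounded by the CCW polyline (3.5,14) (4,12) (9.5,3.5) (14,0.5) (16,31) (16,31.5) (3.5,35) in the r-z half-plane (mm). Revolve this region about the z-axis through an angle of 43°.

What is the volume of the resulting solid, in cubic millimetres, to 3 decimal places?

Profile (r,z), 7 vertices: (3.5,14) (4,12) (9.5,3.5) (14,0.5) (16,31) (16,31.5) (3.5,35)
edge 0: (3.5,14)→(4,12)  cross = 3.5·12 − 4·14 = -14.0000; (r_i+r_j)·cross = 7.5·-14.0000 = -105.0000
edge 1: (4,12)→(9.5,3.5)  cross = 4·3.5 − 9.5·12 = -100.0000; (r_i+r_j)·cross = 13.5·-100.0000 = -1350.0000
edge 2: (9.5,3.5)→(14,0.5)  cross = 9.5·0.5 − 14·3.5 = -44.2500; (r_i+r_j)·cross = 23.5·-44.2500 = -1039.8750
edge 3: (14,0.5)→(16,31)  cross = 14·31 − 16·0.5 = 426.0000; (r_i+r_j)·cross = 30·426.0000 = 12780.0000
edge 4: (16,31)→(16,31.5)  cross = 16·31.5 − 16·31 = 8.0000; (r_i+r_j)·cross = 32·8.0000 = 256.0000
edge 5: (16,31.5)→(3.5,35)  cross = 16·35 − 3.5·31.5 = 449.7500; (r_i+r_j)·cross = 19.5·449.7500 = 8770.1250
edge 6: (3.5,35)→(3.5,14)  cross = 3.5·14 − 3.5·35 = -73.5000; (r_i+r_j)·cross = 7·-73.5000 = -514.5000
Σcross = 652.0000 → A = |Σcross|/2 = 326.0000 mm²
Σ(r_i+r_j)·cross = 18796.7500 → first moment M = |Σ|/6 = 3132.7917
R_c = M/A = 3132.7917/326.0000 = 9.6098 mm
θ = 43° = 0.750492 rad
V = θ·R_c·A = 0.750492·9.6098·326.0000 = 2351.134 mm³

Volume = 2351.134 mm³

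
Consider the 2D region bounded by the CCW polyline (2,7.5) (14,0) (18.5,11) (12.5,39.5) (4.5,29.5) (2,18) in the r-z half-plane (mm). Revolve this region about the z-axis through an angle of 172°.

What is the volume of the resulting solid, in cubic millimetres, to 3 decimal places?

Volume = 12519.075 mm³

Profile (r,z), 6 vertices: (2,7.5) (14,0) (18.5,11) (12.5,39.5) (4.5,29.5) (2,18)
edge 0: (2,7.5)→(14,0)  cross = 2·0 − 14·7.5 = -105.0000; (r_i+r_j)·cross = 16·-105.0000 = -1680.0000
edge 1: (14,0)→(18.5,11)  cross = 14·11 − 18.5·0 = 154.0000; (r_i+r_j)·cross = 32.5·154.0000 = 5005.0000
edge 2: (18.5,11)→(12.5,39.5)  cross = 18.5·39.5 − 12.5·11 = 593.2500; (r_i+r_j)·cross = 31·593.2500 = 18390.7500
edge 3: (12.5,39.5)→(4.5,29.5)  cross = 12.5·29.5 − 4.5·39.5 = 191.0000; (r_i+r_j)·cross = 17·191.0000 = 3247.0000
edge 4: (4.5,29.5)→(2,18)  cross = 4.5·18 − 2·29.5 = 22.0000; (r_i+r_j)·cross = 6.5·22.0000 = 143.0000
edge 5: (2,18)→(2,7.5)  cross = 2·7.5 − 2·18 = -21.0000; (r_i+r_j)·cross = 4·-21.0000 = -84.0000
Σcross = 834.2500 → A = |Σcross|/2 = 417.1250 mm²
Σ(r_i+r_j)·cross = 25021.7500 → first moment M = |Σ|/6 = 4170.2917
R_c = M/A = 4170.2917/417.1250 = 9.9977 mm
θ = 172° = 3.001966 rad
V = θ·R_c·A = 3.001966·9.9977·417.1250 = 12519.075 mm³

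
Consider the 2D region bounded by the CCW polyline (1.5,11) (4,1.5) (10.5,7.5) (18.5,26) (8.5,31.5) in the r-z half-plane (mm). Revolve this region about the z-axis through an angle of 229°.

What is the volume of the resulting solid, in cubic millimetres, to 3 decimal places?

Volume = 9392.489 mm³

Profile (r,z), 5 vertices: (1.5,11) (4,1.5) (10.5,7.5) (18.5,26) (8.5,31.5)
edge 0: (1.5,11)→(4,1.5)  cross = 1.5·1.5 − 4·11 = -41.7500; (r_i+r_j)·cross = 5.5·-41.7500 = -229.6250
edge 1: (4,1.5)→(10.5,7.5)  cross = 4·7.5 − 10.5·1.5 = 14.2500; (r_i+r_j)·cross = 14.5·14.2500 = 206.6250
edge 2: (10.5,7.5)→(18.5,26)  cross = 10.5·26 − 18.5·7.5 = 134.2500; (r_i+r_j)·cross = 29·134.2500 = 3893.2500
edge 3: (18.5,26)→(8.5,31.5)  cross = 18.5·31.5 − 8.5·26 = 361.7500; (r_i+r_j)·cross = 27·361.7500 = 9767.2500
edge 4: (8.5,31.5)→(1.5,11)  cross = 8.5·11 − 1.5·31.5 = 46.2500; (r_i+r_j)·cross = 10·46.2500 = 462.5000
Σcross = 514.7500 → A = |Σcross|/2 = 257.3750 mm²
Σ(r_i+r_j)·cross = 14100.0000 → first moment M = |Σ|/6 = 2350.0000
R_c = M/A = 2350.0000/257.3750 = 9.1306 mm
θ = 229° = 3.996804 rad
V = θ·R_c·A = 3.996804·9.1306·257.3750 = 9392.489 mm³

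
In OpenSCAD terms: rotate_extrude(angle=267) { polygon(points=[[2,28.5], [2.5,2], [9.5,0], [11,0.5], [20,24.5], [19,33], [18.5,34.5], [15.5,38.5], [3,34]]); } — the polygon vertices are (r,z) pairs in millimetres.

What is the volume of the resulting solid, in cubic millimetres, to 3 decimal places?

Volume = 23781.294 mm³

Profile (r,z), 9 vertices: (2,28.5) (2.5,2) (9.5,0) (11,0.5) (20,24.5) (19,33) (18.5,34.5) (15.5,38.5) (3,34)
edge 0: (2,28.5)→(2.5,2)  cross = 2·2 − 2.5·28.5 = -67.2500; (r_i+r_j)·cross = 4.5·-67.2500 = -302.6250
edge 1: (2.5,2)→(9.5,0)  cross = 2.5·0 − 9.5·2 = -19.0000; (r_i+r_j)·cross = 12·-19.0000 = -228.0000
edge 2: (9.5,0)→(11,0.5)  cross = 9.5·0.5 − 11·0 = 4.7500; (r_i+r_j)·cross = 20.5·4.7500 = 97.3750
edge 3: (11,0.5)→(20,24.5)  cross = 11·24.5 − 20·0.5 = 259.5000; (r_i+r_j)·cross = 31·259.5000 = 8044.5000
edge 4: (20,24.5)→(19,33)  cross = 20·33 − 19·24.5 = 194.5000; (r_i+r_j)·cross = 39·194.5000 = 7585.5000
edge 5: (19,33)→(18.5,34.5)  cross = 19·34.5 − 18.5·33 = 45.0000; (r_i+r_j)·cross = 37.5·45.0000 = 1687.5000
edge 6: (18.5,34.5)→(15.5,38.5)  cross = 18.5·38.5 − 15.5·34.5 = 177.5000; (r_i+r_j)·cross = 34·177.5000 = 6035.0000
edge 7: (15.5,38.5)→(3,34)  cross = 15.5·34 − 3·38.5 = 411.5000; (r_i+r_j)·cross = 18.5·411.5000 = 7612.7500
edge 8: (3,34)→(2,28.5)  cross = 3·28.5 − 2·34 = 17.5000; (r_i+r_j)·cross = 5·17.5000 = 87.5000
Σcross = 1024.0000 → A = |Σcross|/2 = 512.0000 mm²
Σ(r_i+r_j)·cross = 30619.5000 → first moment M = |Σ|/6 = 5103.2500
R_c = M/A = 5103.2500/512.0000 = 9.9673 mm
θ = 267° = 4.660029 rad
V = θ·R_c·A = 4.660029·9.9673·512.0000 = 23781.294 mm³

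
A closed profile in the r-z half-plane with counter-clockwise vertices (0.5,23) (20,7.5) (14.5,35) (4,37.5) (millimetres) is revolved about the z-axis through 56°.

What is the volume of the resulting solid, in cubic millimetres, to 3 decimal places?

Volume = 3069.639 mm³

Profile (r,z), 4 vertices: (0.5,23) (20,7.5) (14.5,35) (4,37.5)
edge 0: (0.5,23)→(20,7.5)  cross = 0.5·7.5 − 20·23 = -456.2500; (r_i+r_j)·cross = 20.5·-456.2500 = -9353.1250
edge 1: (20,7.5)→(14.5,35)  cross = 20·35 − 14.5·7.5 = 591.2500; (r_i+r_j)·cross = 34.5·591.2500 = 20398.1250
edge 2: (14.5,35)→(4,37.5)  cross = 14.5·37.5 − 4·35 = 403.7500; (r_i+r_j)·cross = 18.5·403.7500 = 7469.3750
edge 3: (4,37.5)→(0.5,23)  cross = 4·23 − 0.5·37.5 = 73.2500; (r_i+r_j)·cross = 4.5·73.2500 = 329.6250
Σcross = 612.0000 → A = |Σcross|/2 = 306.0000 mm²
Σ(r_i+r_j)·cross = 18844.0000 → first moment M = |Σ|/6 = 3140.6667
R_c = M/A = 3140.6667/306.0000 = 10.2636 mm
θ = 56° = 0.977384 rad
V = θ·R_c·A = 0.977384·10.2636·306.0000 = 3069.639 mm³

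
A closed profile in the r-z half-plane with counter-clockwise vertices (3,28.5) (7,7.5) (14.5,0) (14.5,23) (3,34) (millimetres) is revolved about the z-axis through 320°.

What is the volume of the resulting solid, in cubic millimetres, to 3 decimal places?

Volume = 11993.321 mm³

Profile (r,z), 5 vertices: (3,28.5) (7,7.5) (14.5,0) (14.5,23) (3,34)
edge 0: (3,28.5)→(7,7.5)  cross = 3·7.5 − 7·28.5 = -177.0000; (r_i+r_j)·cross = 10·-177.0000 = -1770.0000
edge 1: (7,7.5)→(14.5,0)  cross = 7·0 − 14.5·7.5 = -108.7500; (r_i+r_j)·cross = 21.5·-108.7500 = -2338.1250
edge 2: (14.5,0)→(14.5,23)  cross = 14.5·23 − 14.5·0 = 333.5000; (r_i+r_j)·cross = 29·333.5000 = 9671.5000
edge 3: (14.5,23)→(3,34)  cross = 14.5·34 − 3·23 = 424.0000; (r_i+r_j)·cross = 17.5·424.0000 = 7420.0000
edge 4: (3,34)→(3,28.5)  cross = 3·28.5 − 3·34 = -16.5000; (r_i+r_j)·cross = 6·-16.5000 = -99.0000
Σcross = 455.2500 → A = |Σcross|/2 = 227.6250 mm²
Σ(r_i+r_j)·cross = 12884.3750 → first moment M = |Σ|/6 = 2147.3958
R_c = M/A = 2147.3958/227.6250 = 9.4339 mm
θ = 320° = 5.585054 rad
V = θ·R_c·A = 5.585054·9.4339·227.6250 = 11993.321 mm³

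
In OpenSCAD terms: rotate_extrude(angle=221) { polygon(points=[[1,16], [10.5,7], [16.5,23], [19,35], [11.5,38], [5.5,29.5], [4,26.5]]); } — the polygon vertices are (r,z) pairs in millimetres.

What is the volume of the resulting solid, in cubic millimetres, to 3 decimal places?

Volume = 12181.208 mm³

Profile (r,z), 7 vertices: (1,16) (10.5,7) (16.5,23) (19,35) (11.5,38) (5.5,29.5) (4,26.5)
edge 0: (1,16)→(10.5,7)  cross = 1·7 − 10.5·16 = -161.0000; (r_i+r_j)·cross = 11.5·-161.0000 = -1851.5000
edge 1: (10.5,7)→(16.5,23)  cross = 10.5·23 − 16.5·7 = 126.0000; (r_i+r_j)·cross = 27·126.0000 = 3402.0000
edge 2: (16.5,23)→(19,35)  cross = 16.5·35 − 19·23 = 140.5000; (r_i+r_j)·cross = 35.5·140.5000 = 4987.7500
edge 3: (19,35)→(11.5,38)  cross = 19·38 − 11.5·35 = 319.5000; (r_i+r_j)·cross = 30.5·319.5000 = 9744.7500
edge 4: (11.5,38)→(5.5,29.5)  cross = 11.5·29.5 − 5.5·38 = 130.2500; (r_i+r_j)·cross = 17·130.2500 = 2214.2500
edge 5: (5.5,29.5)→(4,26.5)  cross = 5.5·26.5 − 4·29.5 = 27.7500; (r_i+r_j)·cross = 9.5·27.7500 = 263.6250
edge 6: (4,26.5)→(1,16)  cross = 4·16 − 1·26.5 = 37.5000; (r_i+r_j)·cross = 5·37.5000 = 187.5000
Σcross = 620.5000 → A = |Σcross|/2 = 310.2500 mm²
Σ(r_i+r_j)·cross = 18948.3750 → first moment M = |Σ|/6 = 3158.0625
R_c = M/A = 3158.0625/310.2500 = 10.1791 mm
θ = 221° = 3.857178 rad
V = θ·R_c·A = 3.857178·10.1791·310.2500 = 12181.208 mm³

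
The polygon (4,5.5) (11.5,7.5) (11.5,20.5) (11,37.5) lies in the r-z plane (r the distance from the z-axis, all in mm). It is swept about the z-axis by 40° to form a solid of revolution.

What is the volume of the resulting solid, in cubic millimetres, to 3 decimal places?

Volume = 722.566 mm³

Profile (r,z), 4 vertices: (4,5.5) (11.5,7.5) (11.5,20.5) (11,37.5)
edge 0: (4,5.5)→(11.5,7.5)  cross = 4·7.5 − 11.5·5.5 = -33.2500; (r_i+r_j)·cross = 15.5·-33.2500 = -515.3750
edge 1: (11.5,7.5)→(11.5,20.5)  cross = 11.5·20.5 − 11.5·7.5 = 149.5000; (r_i+r_j)·cross = 23·149.5000 = 3438.5000
edge 2: (11.5,20.5)→(11,37.5)  cross = 11.5·37.5 − 11·20.5 = 205.7500; (r_i+r_j)·cross = 22.5·205.7500 = 4629.3750
edge 3: (11,37.5)→(4,5.5)  cross = 11·5.5 − 4·37.5 = -89.5000; (r_i+r_j)·cross = 15·-89.5000 = -1342.5000
Σcross = 232.5000 → A = |Σcross|/2 = 116.2500 mm²
Σ(r_i+r_j)·cross = 6210.0000 → first moment M = |Σ|/6 = 1035.0000
R_c = M/A = 1035.0000/116.2500 = 8.9032 mm
θ = 40° = 0.698132 rad
V = θ·R_c·A = 0.698132·8.9032·116.2500 = 722.566 mm³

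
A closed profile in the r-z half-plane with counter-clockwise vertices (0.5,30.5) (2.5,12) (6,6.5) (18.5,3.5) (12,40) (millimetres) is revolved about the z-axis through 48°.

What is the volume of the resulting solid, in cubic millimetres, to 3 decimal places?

Profile (r,z), 5 vertices: (0.5,30.5) (2.5,12) (6,6.5) (18.5,3.5) (12,40)
edge 0: (0.5,30.5)→(2.5,12)  cross = 0.5·12 − 2.5·30.5 = -70.2500; (r_i+r_j)·cross = 3·-70.2500 = -210.7500
edge 1: (2.5,12)→(6,6.5)  cross = 2.5·6.5 − 6·12 = -55.7500; (r_i+r_j)·cross = 8.5·-55.7500 = -473.8750
edge 2: (6,6.5)→(18.5,3.5)  cross = 6·3.5 − 18.5·6.5 = -99.2500; (r_i+r_j)·cross = 24.5·-99.2500 = -2431.6250
edge 3: (18.5,3.5)→(12,40)  cross = 18.5·40 − 12·3.5 = 698.0000; (r_i+r_j)·cross = 30.5·698.0000 = 21289.0000
edge 4: (12,40)→(0.5,30.5)  cross = 12·30.5 − 0.5·40 = 346.0000; (r_i+r_j)·cross = 12.5·346.0000 = 4325.0000
Σcross = 818.7500 → A = |Σcross|/2 = 409.3750 mm²
Σ(r_i+r_j)·cross = 22497.7500 → first moment M = |Σ|/6 = 3749.6250
R_c = M/A = 3749.6250/409.3750 = 9.1594 mm
θ = 48° = 0.837758 rad
V = θ·R_c·A = 0.837758·9.1594·409.3750 = 3141.278 mm³

Volume = 3141.278 mm³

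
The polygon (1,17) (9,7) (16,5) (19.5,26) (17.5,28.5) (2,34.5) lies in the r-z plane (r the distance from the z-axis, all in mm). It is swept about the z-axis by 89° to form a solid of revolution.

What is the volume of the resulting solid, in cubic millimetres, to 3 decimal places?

Volume = 5840.473 mm³

Profile (r,z), 6 vertices: (1,17) (9,7) (16,5) (19.5,26) (17.5,28.5) (2,34.5)
edge 0: (1,17)→(9,7)  cross = 1·7 − 9·17 = -146.0000; (r_i+r_j)·cross = 10·-146.0000 = -1460.0000
edge 1: (9,7)→(16,5)  cross = 9·5 − 16·7 = -67.0000; (r_i+r_j)·cross = 25·-67.0000 = -1675.0000
edge 2: (16,5)→(19.5,26)  cross = 16·26 − 19.5·5 = 318.5000; (r_i+r_j)·cross = 35.5·318.5000 = 11306.7500
edge 3: (19.5,26)→(17.5,28.5)  cross = 19.5·28.5 − 17.5·26 = 100.7500; (r_i+r_j)·cross = 37·100.7500 = 3727.7500
edge 4: (17.5,28.5)→(2,34.5)  cross = 17.5·34.5 − 2·28.5 = 546.7500; (r_i+r_j)·cross = 19.5·546.7500 = 10661.6250
edge 5: (2,34.5)→(1,17)  cross = 2·17 − 1·34.5 = -0.5000; (r_i+r_j)·cross = 3·-0.5000 = -1.5000
Σcross = 752.5000 → A = |Σcross|/2 = 376.2500 mm²
Σ(r_i+r_j)·cross = 22559.6250 → first moment M = |Σ|/6 = 3759.9375
R_c = M/A = 3759.9375/376.2500 = 9.9932 mm
θ = 89° = 1.553343 rad
V = θ·R_c·A = 1.553343·9.9932·376.2500 = 5840.473 mm³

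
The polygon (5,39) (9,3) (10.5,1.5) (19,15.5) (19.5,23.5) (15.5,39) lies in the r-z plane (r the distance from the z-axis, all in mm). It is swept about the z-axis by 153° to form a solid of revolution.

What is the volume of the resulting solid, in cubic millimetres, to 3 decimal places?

Volume = 11893.088 mm³

Profile (r,z), 6 vertices: (5,39) (9,3) (10.5,1.5) (19,15.5) (19.5,23.5) (15.5,39)
edge 0: (5,39)→(9,3)  cross = 5·3 − 9·39 = -336.0000; (r_i+r_j)·cross = 14·-336.0000 = -4704.0000
edge 1: (9,3)→(10.5,1.5)  cross = 9·1.5 − 10.5·3 = -18.0000; (r_i+r_j)·cross = 19.5·-18.0000 = -351.0000
edge 2: (10.5,1.5)→(19,15.5)  cross = 10.5·15.5 − 19·1.5 = 134.2500; (r_i+r_j)·cross = 29.5·134.2500 = 3960.3750
edge 3: (19,15.5)→(19.5,23.5)  cross = 19·23.5 − 19.5·15.5 = 144.2500; (r_i+r_j)·cross = 38.5·144.2500 = 5553.6250
edge 4: (19.5,23.5)→(15.5,39)  cross = 19.5·39 − 15.5·23.5 = 396.2500; (r_i+r_j)·cross = 35·396.2500 = 13868.7500
edge 5: (15.5,39)→(5,39)  cross = 15.5·39 − 5·39 = 409.5000; (r_i+r_j)·cross = 20.5·409.5000 = 8394.7500
Σcross = 730.2500 → A = |Σcross|/2 = 365.1250 mm²
Σ(r_i+r_j)·cross = 26722.5000 → first moment M = |Σ|/6 = 4453.7500
R_c = M/A = 4453.7500/365.1250 = 12.1979 mm
θ = 153° = 2.670354 rad
V = θ·R_c·A = 2.670354·12.1979·365.1250 = 11893.088 mm³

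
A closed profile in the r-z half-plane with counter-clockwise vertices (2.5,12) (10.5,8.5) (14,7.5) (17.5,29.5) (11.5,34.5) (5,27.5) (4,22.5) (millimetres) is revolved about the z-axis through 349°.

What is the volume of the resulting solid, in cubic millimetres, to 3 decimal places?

Profile (r,z), 7 vertices: (2.5,12) (10.5,8.5) (14,7.5) (17.5,29.5) (11.5,34.5) (5,27.5) (4,22.5)
edge 0: (2.5,12)→(10.5,8.5)  cross = 2.5·8.5 − 10.5·12 = -104.7500; (r_i+r_j)·cross = 13·-104.7500 = -1361.7500
edge 1: (10.5,8.5)→(14,7.5)  cross = 10.5·7.5 − 14·8.5 = -40.2500; (r_i+r_j)·cross = 24.5·-40.2500 = -986.1250
edge 2: (14,7.5)→(17.5,29.5)  cross = 14·29.5 − 17.5·7.5 = 281.7500; (r_i+r_j)·cross = 31.5·281.7500 = 8875.1250
edge 3: (17.5,29.5)→(11.5,34.5)  cross = 17.5·34.5 − 11.5·29.5 = 264.5000; (r_i+r_j)·cross = 29·264.5000 = 7670.5000
edge 4: (11.5,34.5)→(5,27.5)  cross = 11.5·27.5 − 5·34.5 = 143.7500; (r_i+r_j)·cross = 16.5·143.7500 = 2371.8750
edge 5: (5,27.5)→(4,22.5)  cross = 5·22.5 − 4·27.5 = 2.5000; (r_i+r_j)·cross = 9·2.5000 = 22.5000
edge 6: (4,22.5)→(2.5,12)  cross = 4·12 − 2.5·22.5 = -8.2500; (r_i+r_j)·cross = 6.5·-8.2500 = -53.6250
Σcross = 539.2500 → A = |Σcross|/2 = 269.6250 mm²
Σ(r_i+r_j)·cross = 16538.5000 → first moment M = |Σ|/6 = 2756.4167
R_c = M/A = 2756.4167/269.6250 = 10.2231 mm
θ = 349° = 6.091199 rad
V = θ·R_c·A = 6.091199·10.2231·269.6250 = 16789.883 mm³

Volume = 16789.883 mm³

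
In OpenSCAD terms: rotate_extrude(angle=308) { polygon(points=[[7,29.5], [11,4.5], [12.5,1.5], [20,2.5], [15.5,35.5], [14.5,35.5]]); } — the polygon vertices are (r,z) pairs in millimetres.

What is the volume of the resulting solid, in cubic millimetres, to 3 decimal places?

Profile (r,z), 6 vertices: (7,29.5) (11,4.5) (12.5,1.5) (20,2.5) (15.5,35.5) (14.5,35.5)
edge 0: (7,29.5)→(11,4.5)  cross = 7·4.5 − 11·29.5 = -293.0000; (r_i+r_j)·cross = 18·-293.0000 = -5274.0000
edge 1: (11,4.5)→(12.5,1.5)  cross = 11·1.5 − 12.5·4.5 = -39.7500; (r_i+r_j)·cross = 23.5·-39.7500 = -934.1250
edge 2: (12.5,1.5)→(20,2.5)  cross = 12.5·2.5 − 20·1.5 = 1.2500; (r_i+r_j)·cross = 32.5·1.2500 = 40.6250
edge 3: (20,2.5)→(15.5,35.5)  cross = 20·35.5 − 15.5·2.5 = 671.2500; (r_i+r_j)·cross = 35.5·671.2500 = 23829.3750
edge 4: (15.5,35.5)→(14.5,35.5)  cross = 15.5·35.5 − 14.5·35.5 = 35.5000; (r_i+r_j)·cross = 30·35.5000 = 1065.0000
edge 5: (14.5,35.5)→(7,29.5)  cross = 14.5·29.5 − 7·35.5 = 179.2500; (r_i+r_j)·cross = 21.5·179.2500 = 3853.8750
Σcross = 554.5000 → A = |Σcross|/2 = 277.2500 mm²
Σ(r_i+r_j)·cross = 22580.7500 → first moment M = |Σ|/6 = 3763.4583
R_c = M/A = 3763.4583/277.2500 = 13.5742 mm
θ = 308° = 5.375614 rad
V = θ·R_c·A = 5.375614·13.5742·277.2500 = 20230.900 mm³

Volume = 20230.900 mm³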